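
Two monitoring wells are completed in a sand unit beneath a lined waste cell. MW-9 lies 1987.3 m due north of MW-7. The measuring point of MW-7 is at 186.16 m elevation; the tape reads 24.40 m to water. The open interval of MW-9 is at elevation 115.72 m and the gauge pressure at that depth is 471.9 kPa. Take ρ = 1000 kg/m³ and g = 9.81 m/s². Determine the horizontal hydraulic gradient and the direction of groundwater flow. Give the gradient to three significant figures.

i ≈ 0.00104; groundwater flows toward the south

Total head at MW-7: h = 186.16 − 24.40 = 161.76 m.
Pressure head at MW-9: ψ = P/(ρg) = 471.9×1000 / (1000 × 9.81) = 48.10 m.
Total head at MW-9: h = z + ψ = 115.72 + 48.10 = 163.82 m.
Head difference: h(MW-7) − h(MW-9) = 161.76 − 163.82 = -2.06 m.
Hydraulic gradient: i = |Δh| / L = 2.06 / 1987.3 = 0.00104.
Flow is from higher to lower head: from MW-9 toward MW-7, i.e. toward the south.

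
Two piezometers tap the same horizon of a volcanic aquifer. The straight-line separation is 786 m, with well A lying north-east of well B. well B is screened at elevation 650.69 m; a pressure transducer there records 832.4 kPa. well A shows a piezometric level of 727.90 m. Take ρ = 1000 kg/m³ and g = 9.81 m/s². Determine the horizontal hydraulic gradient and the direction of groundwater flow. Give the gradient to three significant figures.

Pressure head at well B: ψ = P/(ρg) = 832.4×1000 / (1000 × 9.81) = 84.85 m.
Total head at well B: h = z + ψ = 650.69 + 84.85 = 735.54 m.
Total head at well A: h = 727.90 m (water level in the piezometer is the total head).
Head difference: h(well B) − h(well A) = 735.54 − 727.90 = 7.64 m.
Hydraulic gradient: i = |Δh| / L = 7.64 / 786 = 0.00972.
Flow is from higher to lower head: from well B toward well A, i.e. toward the north-east.

i ≈ 0.00972; groundwater flows toward the north-east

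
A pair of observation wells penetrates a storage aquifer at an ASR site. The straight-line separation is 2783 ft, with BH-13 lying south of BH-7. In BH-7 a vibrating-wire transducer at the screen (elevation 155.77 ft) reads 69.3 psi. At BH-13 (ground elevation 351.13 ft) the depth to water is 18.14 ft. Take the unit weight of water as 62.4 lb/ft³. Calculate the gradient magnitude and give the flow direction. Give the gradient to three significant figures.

Pressure head at BH-7: ψ = 144·P/γ = 144 × 69.3 / 62.4 = 159.92 ft.
Total head at BH-7: h = z + ψ = 155.77 + 159.92 = 315.69 ft.
Total head at BH-13: h = 351.13 − 18.14 = 332.99 ft.
Head difference: h(BH-7) − h(BH-13) = 315.69 − 332.99 = -17.30 ft.
Hydraulic gradient: i = |Δh| / L = 17.30 / 2783 = 0.00622.
Flow is from higher to lower head: from BH-13 toward BH-7, i.e. toward the north.

i ≈ 0.00622; groundwater flows toward the north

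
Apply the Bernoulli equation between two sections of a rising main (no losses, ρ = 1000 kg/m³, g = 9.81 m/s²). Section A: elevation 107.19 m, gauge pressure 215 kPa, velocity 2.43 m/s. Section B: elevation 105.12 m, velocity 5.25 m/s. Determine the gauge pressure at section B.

Pressure head at A: ψ₁ = P₁/(ρg) = 215×1000 / (1000 × 9.81) = 21.92 m.
Velocity heads: v₁²/2g = 2.43²/19.62 = 0.301 m; v₂²/2g = 5.25²/19.62 = 1.405 m.
Total head H = z₁ + ψ₁ + v₁²/2g = 107.19 + 21.92 + 0.301 = 129.41 m.
ψ₂ = H − z₂ − v₂²/2g = 129.41 − 105.12 − 1.405 = 22.88 m.
P₂ = ρgψ₂ = 1000 × 9.81 × 22.88 ≈ 224 kPa.

P₂ ≈ 224 kPa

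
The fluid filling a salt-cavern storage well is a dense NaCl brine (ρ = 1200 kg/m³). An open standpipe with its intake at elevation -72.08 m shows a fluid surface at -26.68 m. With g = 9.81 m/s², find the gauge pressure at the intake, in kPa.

Pressure head ψ = h − z = -26.68 − (-72.08) = 45.40 m.
P = ρgψ = 1200 × 9.81 × 45.40 = 534449 Pa ≈ 534 kPa.

P ≈ 534 kPa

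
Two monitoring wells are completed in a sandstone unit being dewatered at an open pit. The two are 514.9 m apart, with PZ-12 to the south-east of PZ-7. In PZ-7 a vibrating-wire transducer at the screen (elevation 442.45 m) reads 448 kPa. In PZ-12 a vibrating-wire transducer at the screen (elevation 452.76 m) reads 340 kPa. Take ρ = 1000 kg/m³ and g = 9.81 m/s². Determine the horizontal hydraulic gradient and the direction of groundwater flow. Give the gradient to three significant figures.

Pressure head at PZ-7: ψ = P/(ρg) = 448×1000 / (1000 × 9.81) = 45.67 m.
Total head at PZ-7: h = z + ψ = 442.45 + 45.67 = 488.12 m.
Pressure head at PZ-12: ψ = P/(ρg) = 340×1000 / (1000 × 9.81) = 34.66 m.
Total head at PZ-12: h = z + ψ = 452.76 + 34.66 = 487.42 m.
Head difference: h(PZ-7) − h(PZ-12) = 488.12 − 487.42 = 0.70 m.
Hydraulic gradient: i = |Δh| / L = 0.70 / 514.9 = 0.00136.
Flow is from higher to lower head: from PZ-7 toward PZ-12, i.e. toward the south-east.

i ≈ 0.00136; groundwater flows toward the south-east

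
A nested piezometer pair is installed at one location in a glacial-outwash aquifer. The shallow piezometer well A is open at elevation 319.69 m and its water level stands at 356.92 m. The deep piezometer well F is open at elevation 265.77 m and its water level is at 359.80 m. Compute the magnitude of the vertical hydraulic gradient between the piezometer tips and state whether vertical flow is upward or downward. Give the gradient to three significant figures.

Total head at well A: h = 356.92 m (water level in the standpipe).
Total head at well F: h = 359.80 m.
Δh = h(well A) − h(well F) = 356.92 − 359.80 = -2.88 m.
Vertical separation Δz = 319.69 − 265.77 = 53.92 m.
|i_v| = |Δh| / Δz = 2.88 / 53.92 = 0.0534.
Head is higher in the deep piezometer, so vertical flow is upward (discharge condition).

|i_v| ≈ 0.0534; vertical flow is upward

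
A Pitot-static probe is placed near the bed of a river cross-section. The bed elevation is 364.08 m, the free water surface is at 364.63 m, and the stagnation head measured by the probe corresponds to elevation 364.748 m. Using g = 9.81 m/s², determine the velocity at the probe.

v ≈ 1.52 m/s

Near the bed, under hydrostatic conditions, the piezometric head (z + ψ) equals the free-surface elevation, 364.63 m.
Velocity head = total − piezometric = 364.748 − 364.63 = 0.118 m.
v = √(2g·h_v) = √(2 × 9.81 × 0.118) = 1.52 m/s.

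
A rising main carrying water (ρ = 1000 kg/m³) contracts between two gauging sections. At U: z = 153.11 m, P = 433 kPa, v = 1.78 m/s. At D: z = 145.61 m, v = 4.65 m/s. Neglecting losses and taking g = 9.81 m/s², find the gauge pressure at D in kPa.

Pressure head at U: ψ₁ = P₁/(ρg) = 433×1000 / (1000 × 9.81) = 44.14 m.
Velocity heads: v₁²/2g = 1.78²/19.62 = 0.161 m; v₂²/2g = 4.65²/19.62 = 1.102 m.
Total head H = z₁ + ψ₁ + v₁²/2g = 153.11 + 44.14 + 0.161 = 197.41 m.
ψ₂ = H − z₂ − v₂²/2g = 197.41 − 145.61 − 1.102 = 50.70 m.
P₂ = ρgψ₂ = 1000 × 9.81 × 50.70 ≈ 497 kPa.

P₂ ≈ 497 kPa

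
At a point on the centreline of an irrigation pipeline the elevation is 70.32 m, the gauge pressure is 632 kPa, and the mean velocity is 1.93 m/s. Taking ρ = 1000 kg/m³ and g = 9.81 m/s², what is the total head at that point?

Pressure head ψ = P/(ρg) = 632×1000 / (1000 × 9.81) = 64.42 m.
Velocity head = v²/(2g) = 1.93² / (2 × 9.81) = 0.190 m.
h = z + ψ + v²/(2g) = 70.32 + 64.42 + 0.190 = 134.93 m.

h ≈ 134.93 m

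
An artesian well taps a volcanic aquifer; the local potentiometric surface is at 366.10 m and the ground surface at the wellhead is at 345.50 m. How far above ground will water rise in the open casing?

≈ 20.60 m above ground

Water rises to the potentiometric surface, so the rise above ground = 366.10 − 345.50 = 20.60 m.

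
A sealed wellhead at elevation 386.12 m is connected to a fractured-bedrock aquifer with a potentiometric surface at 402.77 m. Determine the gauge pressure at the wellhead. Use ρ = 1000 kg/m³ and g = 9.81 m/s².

P ≈ 163 kPa

Head above the cap: Δh = 402.77 − 386.12 = 16.65 m.
P = ρgΔh = 1000 × 9.81 × 16.65 = 163336 Pa ≈ 163 kPa.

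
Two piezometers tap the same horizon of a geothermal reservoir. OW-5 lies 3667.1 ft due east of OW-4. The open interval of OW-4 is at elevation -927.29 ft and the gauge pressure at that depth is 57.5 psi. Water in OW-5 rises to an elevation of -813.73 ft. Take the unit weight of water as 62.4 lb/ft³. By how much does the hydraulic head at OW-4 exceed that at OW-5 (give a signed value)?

Δh ≈ 19.13 ft

Pressure head at OW-4: ψ = 144·P/γ = 144 × 57.5 / 62.4 = 132.69 ft.
Total head at OW-4: h = z + ψ = -927.29 + 132.69 = -794.60 ft.
Total head at OW-5: h = -813.73 ft (water level in the piezometer is the total head).
Head difference: h(OW-4) − h(OW-5) = -794.60 − (-813.73) = 19.13 ft.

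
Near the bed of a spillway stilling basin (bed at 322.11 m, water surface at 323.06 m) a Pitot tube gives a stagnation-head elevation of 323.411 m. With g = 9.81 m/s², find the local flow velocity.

v ≈ 2.62 m/s

Near the bed, under hydrostatic conditions, the piezometric head (z + ψ) equals the free-surface elevation, 323.06 m.
Velocity head = total − piezometric = 323.411 − 323.06 = 0.351 m.
v = √(2g·h_v) = √(2 × 9.81 × 0.351) = 2.62 m/s.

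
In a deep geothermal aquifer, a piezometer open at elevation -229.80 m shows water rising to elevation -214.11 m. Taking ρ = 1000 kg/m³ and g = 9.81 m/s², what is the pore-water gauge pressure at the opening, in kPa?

Pressure head ψ = h − z = -214.11 − (-229.80) = 15.69 m.
P = ρgψ = 1000 × 9.81 × 15.69 = 153919 Pa ≈ 154 kPa.

P ≈ 154 kPa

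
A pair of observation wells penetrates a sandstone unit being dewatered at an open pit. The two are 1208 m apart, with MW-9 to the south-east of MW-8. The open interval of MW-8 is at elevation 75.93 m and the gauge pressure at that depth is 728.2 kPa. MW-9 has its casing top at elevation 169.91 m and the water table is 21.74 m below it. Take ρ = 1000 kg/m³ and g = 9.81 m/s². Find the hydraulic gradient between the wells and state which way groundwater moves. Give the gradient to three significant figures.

Pressure head at MW-8: ψ = P/(ρg) = 728.2×1000 / (1000 × 9.81) = 74.23 m.
Total head at MW-8: h = z + ψ = 75.93 + 74.23 = 150.16 m.
Total head at MW-9: h = 169.91 − 21.74 = 148.17 m.
Head difference: h(MW-8) − h(MW-9) = 150.16 − 148.17 = 1.99 m.
Hydraulic gradient: i = |Δh| / L = 1.99 / 1208 = 0.00165.
Flow is from higher to lower head: from MW-8 toward MW-9, i.e. toward the south-east.

i ≈ 0.00165; groundwater flows toward the south-east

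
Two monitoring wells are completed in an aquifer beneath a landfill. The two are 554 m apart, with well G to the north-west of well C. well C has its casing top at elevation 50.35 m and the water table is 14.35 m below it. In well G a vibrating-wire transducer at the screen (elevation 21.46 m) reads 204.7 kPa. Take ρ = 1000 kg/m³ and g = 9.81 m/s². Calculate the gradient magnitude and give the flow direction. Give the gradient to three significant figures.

Total head at well C: h = 50.35 − 14.35 = 36.00 m.
Pressure head at well G: ψ = P/(ρg) = 204.7×1000 / (1000 × 9.81) = 20.87 m.
Total head at well G: h = z + ψ = 21.46 + 20.87 = 42.33 m.
Head difference: h(well C) − h(well G) = 36.00 − 42.33 = -6.33 m.
Hydraulic gradient: i = |Δh| / L = 6.33 / 554 = 0.0114.
Flow is from higher to lower head: from well G toward well C, i.e. toward the south-east.

i ≈ 0.0114; groundwater flows toward the south-east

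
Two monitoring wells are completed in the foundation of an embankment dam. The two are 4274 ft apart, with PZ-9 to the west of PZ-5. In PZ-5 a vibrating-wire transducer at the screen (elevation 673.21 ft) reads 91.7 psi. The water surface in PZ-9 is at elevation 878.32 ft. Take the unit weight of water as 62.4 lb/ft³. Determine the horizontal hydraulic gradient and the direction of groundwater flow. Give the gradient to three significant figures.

Pressure head at PZ-5: ψ = 144·P/γ = 144 × 91.7 / 62.4 = 211.62 ft.
Total head at PZ-5: h = z + ψ = 673.21 + 211.62 = 884.83 ft.
Total head at PZ-9: h = 878.32 ft (water level in the piezometer is the total head).
Head difference: h(PZ-5) − h(PZ-9) = 884.83 − 878.32 = 6.51 ft.
Hydraulic gradient: i = |Δh| / L = 6.51 / 4274 = 0.00152.
Flow is from higher to lower head: from PZ-5 toward PZ-9, i.e. toward the west.

i ≈ 0.00152; groundwater flows toward the west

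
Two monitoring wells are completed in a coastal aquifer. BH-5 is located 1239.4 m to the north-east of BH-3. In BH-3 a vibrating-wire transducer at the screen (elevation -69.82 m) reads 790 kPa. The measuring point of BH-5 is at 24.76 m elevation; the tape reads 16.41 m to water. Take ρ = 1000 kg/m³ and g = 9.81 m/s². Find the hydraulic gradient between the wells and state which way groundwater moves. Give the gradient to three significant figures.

Pressure head at BH-3: ψ = P/(ρg) = 790×1000 / (1000 × 9.81) = 80.53 m.
Total head at BH-3: h = z + ψ = -69.82 + 80.53 = 10.71 m.
Total head at BH-5: h = 24.76 − 16.41 = 8.35 m.
Head difference: h(BH-3) − h(BH-5) = 10.71 − 8.35 = 2.36 m.
Hydraulic gradient: i = |Δh| / L = 2.36 / 1239.4 = 0.00190.
Flow is from higher to lower head: from BH-3 toward BH-5, i.e. toward the north-east.

i ≈ 0.00190; groundwater flows toward the north-east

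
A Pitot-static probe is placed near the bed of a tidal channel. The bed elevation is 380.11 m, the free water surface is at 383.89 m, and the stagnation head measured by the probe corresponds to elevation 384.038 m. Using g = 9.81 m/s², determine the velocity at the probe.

Near the bed, under hydrostatic conditions, the piezometric head (z + ψ) equals the free-surface elevation, 383.89 m.
Velocity head = total − piezometric = 384.038 − 383.89 = 0.148 m.
v = √(2g·h_v) = √(2 × 9.81 × 0.148) = 1.70 m/s.

v ≈ 1.70 m/s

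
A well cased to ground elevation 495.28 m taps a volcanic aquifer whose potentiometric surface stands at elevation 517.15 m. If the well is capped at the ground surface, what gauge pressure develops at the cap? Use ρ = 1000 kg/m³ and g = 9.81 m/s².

Head above the cap: Δh = 517.15 − 495.28 = 21.87 m.
P = ρgΔh = 1000 × 9.81 × 21.87 = 214545 Pa ≈ 215 kPa.

P ≈ 215 kPa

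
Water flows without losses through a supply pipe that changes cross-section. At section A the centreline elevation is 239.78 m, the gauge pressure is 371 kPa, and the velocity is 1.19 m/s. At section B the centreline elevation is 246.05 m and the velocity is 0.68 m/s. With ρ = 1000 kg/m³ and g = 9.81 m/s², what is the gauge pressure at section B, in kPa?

P₂ ≈ 310 kPa

Pressure head at A: ψ₁ = P₁/(ρg) = 371×1000 / (1000 × 9.81) = 37.82 m.
Velocity heads: v₁²/2g = 1.19²/19.62 = 0.072 m; v₂²/2g = 0.68²/19.62 = 0.024 m.
Total head H = z₁ + ψ₁ + v₁²/2g = 239.78 + 37.82 + 0.072 = 277.67 m.
ψ₂ = H − z₂ − v₂²/2g = 277.67 − 246.05 − 0.024 = 31.60 m.
P₂ = ρgψ₂ = 1000 × 9.81 × 31.60 ≈ 310 kPa.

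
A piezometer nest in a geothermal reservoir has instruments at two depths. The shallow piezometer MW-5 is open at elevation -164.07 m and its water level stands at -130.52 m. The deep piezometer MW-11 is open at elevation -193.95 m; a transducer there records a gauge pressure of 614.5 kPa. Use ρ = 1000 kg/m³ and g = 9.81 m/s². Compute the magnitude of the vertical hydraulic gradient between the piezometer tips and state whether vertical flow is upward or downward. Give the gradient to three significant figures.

Total head at MW-5: h = -130.52 m (water level in the standpipe).
Pressure head at MW-11: ψ = P/(ρg) = 614.5×1000 / (1000 × 9.81) = 62.64 m.
Total head at MW-11: h = z + ψ = -193.95 + 62.64 = -131.31 m.
Δh = h(MW-5) − h(MW-11) = -130.52 − (-131.31) = 0.79 m.
Vertical separation Δz = -164.07 − (-193.95) = 29.88 m.
|i_v| = |Δh| / Δz = 0.79 / 29.88 = 0.0264.
Head is higher in the shallow piezometer, so vertical flow is downward (recharge condition).

|i_v| ≈ 0.0264; vertical flow is downward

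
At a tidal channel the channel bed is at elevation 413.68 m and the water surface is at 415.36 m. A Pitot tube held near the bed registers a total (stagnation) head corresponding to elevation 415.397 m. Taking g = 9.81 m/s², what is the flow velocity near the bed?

Near the bed, under hydrostatic conditions, the piezometric head (z + ψ) equals the free-surface elevation, 415.36 m.
Velocity head = total − piezometric = 415.397 − 415.36 = 0.037 m.
v = √(2g·h_v) = √(2 × 9.81 × 0.037) = 0.852 m/s.

v ≈ 0.852 m/s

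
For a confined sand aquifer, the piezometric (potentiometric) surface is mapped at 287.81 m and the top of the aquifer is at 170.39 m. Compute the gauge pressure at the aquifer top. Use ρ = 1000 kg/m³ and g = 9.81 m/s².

P ≈ 1150 kPa

Pressure head at the aquifer top: ψ = h − z = 287.81 − 170.39 = 117.42 m.
P = ρgψ = 1000 × 9.81 × 117.42 = 1151890 Pa ≈ 1150 kPa.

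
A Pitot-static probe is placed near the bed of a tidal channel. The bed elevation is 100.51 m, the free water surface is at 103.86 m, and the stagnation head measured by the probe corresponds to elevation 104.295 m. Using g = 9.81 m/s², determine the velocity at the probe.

Near the bed, under hydrostatic conditions, the piezometric head (z + ψ) equals the free-surface elevation, 103.86 m.
Velocity head = total − piezometric = 104.295 − 103.86 = 0.435 m.
v = √(2g·h_v) = √(2 × 9.81 × 0.435) = 2.92 m/s.

v ≈ 2.92 m/s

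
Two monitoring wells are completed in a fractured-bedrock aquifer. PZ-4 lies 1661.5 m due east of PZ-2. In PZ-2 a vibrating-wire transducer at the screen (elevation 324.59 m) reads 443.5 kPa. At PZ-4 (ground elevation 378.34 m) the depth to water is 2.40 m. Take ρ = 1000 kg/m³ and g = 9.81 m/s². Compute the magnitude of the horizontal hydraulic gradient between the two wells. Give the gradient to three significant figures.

i ≈ 0.00370

Pressure head at PZ-2: ψ = P/(ρg) = 443.5×1000 / (1000 × 9.81) = 45.21 m.
Total head at PZ-2: h = z + ψ = 324.59 + 45.21 = 369.80 m.
Total head at PZ-4: h = 378.34 − 2.40 = 375.94 m.
Head difference: h(PZ-2) − h(PZ-4) = 369.80 − 375.94 = -6.14 m.
Hydraulic gradient: i = |Δh| / L = 6.14 / 1661.5 = 0.00370.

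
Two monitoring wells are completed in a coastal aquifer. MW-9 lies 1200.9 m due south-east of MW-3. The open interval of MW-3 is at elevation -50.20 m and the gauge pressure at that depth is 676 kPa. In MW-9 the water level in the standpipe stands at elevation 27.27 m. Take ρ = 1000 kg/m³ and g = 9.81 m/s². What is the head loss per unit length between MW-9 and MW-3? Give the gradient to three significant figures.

Pressure head at MW-3: ψ = P/(ρg) = 676×1000 / (1000 × 9.81) = 68.91 m.
Total head at MW-3: h = z + ψ = -50.20 + 68.91 = 18.71 m.
Total head at MW-9: h = 27.27 m (water level in the piezometer is the total head).
Head difference: h(MW-3) − h(MW-9) = 18.71 − 27.27 = -8.56 m.
Hydraulic gradient: i = |Δh| / L = 8.56 / 1200.9 = 0.00713.

i ≈ 0.00713 m/m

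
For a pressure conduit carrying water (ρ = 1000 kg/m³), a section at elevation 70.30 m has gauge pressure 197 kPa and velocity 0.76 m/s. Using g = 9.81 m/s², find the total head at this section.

Pressure head ψ = P/(ρg) = 197×1000 / (1000 × 9.81) = 20.08 m.
Velocity head = v²/(2g) = 0.76² / (2 × 9.81) = 0.029 m.
h = z + ψ + v²/(2g) = 70.30 + 20.08 + 0.029 = 90.41 m.

h ≈ 90.41 m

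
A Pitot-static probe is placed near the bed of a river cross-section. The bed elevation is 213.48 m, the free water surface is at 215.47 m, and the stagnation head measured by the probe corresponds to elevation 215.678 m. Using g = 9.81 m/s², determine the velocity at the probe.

v ≈ 2.02 m/s

Near the bed, under hydrostatic conditions, the piezometric head (z + ψ) equals the free-surface elevation, 215.47 m.
Velocity head = total − piezometric = 215.678 − 215.47 = 0.208 m.
v = √(2g·h_v) = √(2 × 9.81 × 0.208) = 2.02 m/s.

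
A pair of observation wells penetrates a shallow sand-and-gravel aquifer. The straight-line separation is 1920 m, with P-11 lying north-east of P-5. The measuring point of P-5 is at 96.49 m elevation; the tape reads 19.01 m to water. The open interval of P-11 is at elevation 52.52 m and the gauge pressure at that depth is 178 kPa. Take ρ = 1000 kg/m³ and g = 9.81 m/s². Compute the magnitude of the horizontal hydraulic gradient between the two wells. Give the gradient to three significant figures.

Total head at P-5: h = 96.49 − 19.01 = 77.48 m.
Pressure head at P-11: ψ = P/(ρg) = 178×1000 / (1000 × 9.81) = 18.14 m.
Total head at P-11: h = z + ψ = 52.52 + 18.14 = 70.66 m.
Head difference: h(P-5) − h(P-11) = 77.48 − 70.66 = 6.82 m.
Hydraulic gradient: i = |Δh| / L = 6.82 / 1920 = 0.00355.

i ≈ 0.00355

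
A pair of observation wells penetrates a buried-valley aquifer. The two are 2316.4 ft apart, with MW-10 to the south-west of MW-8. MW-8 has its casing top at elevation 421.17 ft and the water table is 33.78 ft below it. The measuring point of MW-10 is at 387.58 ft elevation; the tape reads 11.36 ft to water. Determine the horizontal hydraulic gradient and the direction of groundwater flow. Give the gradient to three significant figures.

Total head at MW-8: h = 421.17 − 33.78 = 387.39 ft.
Total head at MW-10: h = 387.58 − 11.36 = 376.22 ft.
Head difference: h(MW-8) − h(MW-10) = 387.39 − 376.22 = 11.17 ft.
Hydraulic gradient: i = |Δh| / L = 11.17 / 2316.4 = 0.00482.
Flow is from higher to lower head: from MW-8 toward MW-10, i.e. toward the south-west.

i ≈ 0.00482; groundwater flows toward the south-west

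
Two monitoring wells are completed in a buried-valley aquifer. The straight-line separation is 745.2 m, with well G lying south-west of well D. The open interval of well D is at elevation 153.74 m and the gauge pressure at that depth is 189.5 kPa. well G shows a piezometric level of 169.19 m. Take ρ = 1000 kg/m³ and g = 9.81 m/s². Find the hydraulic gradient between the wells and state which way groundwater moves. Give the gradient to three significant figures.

i ≈ 0.00519; groundwater flows toward the south-west

Pressure head at well D: ψ = P/(ρg) = 189.5×1000 / (1000 × 9.81) = 19.32 m.
Total head at well D: h = z + ψ = 153.74 + 19.32 = 173.06 m.
Total head at well G: h = 169.19 m (water level in the piezometer is the total head).
Head difference: h(well D) − h(well G) = 173.06 − 169.19 = 3.87 m.
Hydraulic gradient: i = |Δh| / L = 3.87 / 745.2 = 0.00519.
Flow is from higher to lower head: from well D toward well G, i.e. toward the south-west.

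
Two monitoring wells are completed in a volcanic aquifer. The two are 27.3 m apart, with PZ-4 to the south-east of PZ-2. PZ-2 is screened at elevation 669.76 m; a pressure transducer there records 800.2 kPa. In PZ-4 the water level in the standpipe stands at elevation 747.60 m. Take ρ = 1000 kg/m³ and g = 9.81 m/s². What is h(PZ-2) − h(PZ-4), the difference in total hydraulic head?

Pressure head at PZ-2: ψ = P/(ρg) = 800.2×1000 / (1000 × 9.81) = 81.57 m.
Total head at PZ-2: h = z + ψ = 669.76 + 81.57 = 751.33 m.
Total head at PZ-4: h = 747.60 m (water level in the piezometer is the total head).
Head difference: h(PZ-2) − h(PZ-4) = 751.33 − 747.60 = 3.73 m.

Δh ≈ 3.73 m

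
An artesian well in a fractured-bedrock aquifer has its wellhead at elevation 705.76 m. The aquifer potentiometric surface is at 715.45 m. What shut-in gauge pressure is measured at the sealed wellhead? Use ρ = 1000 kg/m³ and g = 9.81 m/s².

Head above the cap: Δh = 715.45 − 705.76 = 9.69 m.
P = ρgΔh = 1000 × 9.81 × 9.69 = 95059 Pa ≈ 95.1 kPa.

P ≈ 95.1 kPa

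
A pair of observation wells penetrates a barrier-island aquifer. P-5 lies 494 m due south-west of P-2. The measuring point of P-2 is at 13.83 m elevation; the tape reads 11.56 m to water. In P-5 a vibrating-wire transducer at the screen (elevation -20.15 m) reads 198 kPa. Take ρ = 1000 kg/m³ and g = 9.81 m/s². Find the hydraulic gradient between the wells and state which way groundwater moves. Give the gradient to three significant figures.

i ≈ 0.00453; groundwater flows toward the south-west

Total head at P-2: h = 13.83 − 11.56 = 2.27 m.
Pressure head at P-5: ψ = P/(ρg) = 198×1000 / (1000 × 9.81) = 20.18 m.
Total head at P-5: h = z + ψ = -20.15 + 20.18 = 0.03 m.
Head difference: h(P-2) − h(P-5) = 2.27 − 0.03 = 2.24 m.
Hydraulic gradient: i = |Δh| / L = 2.24 / 494 = 0.00453.
Flow is from higher to lower head: from P-2 toward P-5, i.e. toward the south-west.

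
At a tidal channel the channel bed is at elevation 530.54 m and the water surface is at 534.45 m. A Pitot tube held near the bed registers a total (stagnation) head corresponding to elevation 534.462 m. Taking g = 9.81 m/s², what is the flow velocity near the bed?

v ≈ 0.485 m/s

Near the bed, under hydrostatic conditions, the piezometric head (z + ψ) equals the free-surface elevation, 534.45 m.
Velocity head = total − piezometric = 534.462 − 534.45 = 0.012 m.
v = √(2g·h_v) = √(2 × 9.81 × 0.012) = 0.485 m/s.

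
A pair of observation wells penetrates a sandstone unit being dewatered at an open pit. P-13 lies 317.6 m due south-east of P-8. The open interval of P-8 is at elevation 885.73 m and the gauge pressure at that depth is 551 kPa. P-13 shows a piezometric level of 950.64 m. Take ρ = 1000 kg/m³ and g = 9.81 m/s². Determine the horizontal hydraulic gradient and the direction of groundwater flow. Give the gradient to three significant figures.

i ≈ 0.0275; groundwater flows toward the north-west

Pressure head at P-8: ψ = P/(ρg) = 551×1000 / (1000 × 9.81) = 56.17 m.
Total head at P-8: h = z + ψ = 885.73 + 56.17 = 941.90 m.
Total head at P-13: h = 950.64 m (water level in the piezometer is the total head).
Head difference: h(P-8) − h(P-13) = 941.90 − 950.64 = -8.74 m.
Hydraulic gradient: i = |Δh| / L = 8.74 / 317.6 = 0.0275.
Flow is from higher to lower head: from P-13 toward P-8, i.e. toward the north-west.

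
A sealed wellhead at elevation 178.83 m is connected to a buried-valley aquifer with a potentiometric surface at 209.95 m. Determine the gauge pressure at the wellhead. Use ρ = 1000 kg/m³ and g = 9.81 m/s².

P ≈ 305 kPa

Head above the cap: Δh = 209.95 − 178.83 = 31.12 m.
P = ρgΔh = 1000 × 9.81 × 31.12 = 305287 Pa ≈ 305 kPa.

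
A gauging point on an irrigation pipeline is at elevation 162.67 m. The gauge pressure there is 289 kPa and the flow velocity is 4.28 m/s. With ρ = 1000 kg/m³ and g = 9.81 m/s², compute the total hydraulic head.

Pressure head ψ = P/(ρg) = 289×1000 / (1000 × 9.81) = 29.46 m.
Velocity head = v²/(2g) = 4.28² / (2 × 9.81) = 0.934 m.
h = z + ψ + v²/(2g) = 162.67 + 29.46 + 0.934 = 193.06 m.

h ≈ 193.06 m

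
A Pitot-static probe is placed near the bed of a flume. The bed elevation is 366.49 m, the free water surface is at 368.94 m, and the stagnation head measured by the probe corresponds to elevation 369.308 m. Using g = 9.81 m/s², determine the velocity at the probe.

Near the bed, under hydrostatic conditions, the piezometric head (z + ψ) equals the free-surface elevation, 368.94 m.
Velocity head = total − piezometric = 369.308 − 368.94 = 0.368 m.
v = √(2g·h_v) = √(2 × 9.81 × 0.368) = 2.69 m/s.

v ≈ 2.69 m/s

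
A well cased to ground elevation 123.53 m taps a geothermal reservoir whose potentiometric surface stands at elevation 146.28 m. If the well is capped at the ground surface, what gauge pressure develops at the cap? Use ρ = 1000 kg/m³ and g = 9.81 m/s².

Head above the cap: Δh = 146.28 − 123.53 = 22.75 m.
P = ρgΔh = 1000 × 9.81 × 22.75 = 223178 Pa ≈ 223 kPa.

P ≈ 223 kPa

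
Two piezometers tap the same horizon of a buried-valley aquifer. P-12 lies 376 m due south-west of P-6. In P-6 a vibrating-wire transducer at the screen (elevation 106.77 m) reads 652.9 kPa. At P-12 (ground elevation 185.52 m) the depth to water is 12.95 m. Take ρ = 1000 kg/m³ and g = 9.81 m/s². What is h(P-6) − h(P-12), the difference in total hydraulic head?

Pressure head at P-6: ψ = P/(ρg) = 652.9×1000 / (1000 × 9.81) = 66.55 m.
Total head at P-6: h = z + ψ = 106.77 + 66.55 = 173.32 m.
Total head at P-12: h = 185.52 − 12.95 = 172.57 m.
Head difference: h(P-6) − h(P-12) = 173.32 − 172.57 = 0.75 m.

Δh ≈ 0.75 m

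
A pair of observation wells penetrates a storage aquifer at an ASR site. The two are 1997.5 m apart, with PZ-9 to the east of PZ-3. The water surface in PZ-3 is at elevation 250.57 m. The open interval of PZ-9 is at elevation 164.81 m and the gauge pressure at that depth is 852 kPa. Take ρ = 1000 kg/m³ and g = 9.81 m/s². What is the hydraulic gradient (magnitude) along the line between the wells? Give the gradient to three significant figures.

i ≈ 0.000546

Total head at PZ-3: h = 250.57 m (water level in the piezometer is the total head).
Pressure head at PZ-9: ψ = P/(ρg) = 852×1000 / (1000 × 9.81) = 86.85 m.
Total head at PZ-9: h = z + ψ = 164.81 + 86.85 = 251.66 m.
Head difference: h(PZ-3) − h(PZ-9) = 250.57 − 251.66 = -1.09 m.
Hydraulic gradient: i = |Δh| / L = 1.09 / 1997.5 = 0.000546.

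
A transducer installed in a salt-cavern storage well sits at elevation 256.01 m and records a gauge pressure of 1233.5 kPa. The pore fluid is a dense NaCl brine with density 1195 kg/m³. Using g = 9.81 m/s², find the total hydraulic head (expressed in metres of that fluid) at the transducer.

ψ = P/(ρg) = 1233.5×1000 / (1195 × 9.81) = 105.22 m.
h = z + ψ = 256.01 + 105.22 = 361.23 m.

h ≈ 361.23 m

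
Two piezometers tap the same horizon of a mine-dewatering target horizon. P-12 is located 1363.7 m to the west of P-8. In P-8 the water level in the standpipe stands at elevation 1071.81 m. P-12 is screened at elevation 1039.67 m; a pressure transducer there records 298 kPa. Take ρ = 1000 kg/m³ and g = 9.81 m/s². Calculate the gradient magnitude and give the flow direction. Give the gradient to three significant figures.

Total head at P-8: h = 1071.81 m (water level in the piezometer is the total head).
Pressure head at P-12: ψ = P/(ρg) = 298×1000 / (1000 × 9.81) = 30.38 m.
Total head at P-12: h = z + ψ = 1039.67 + 30.38 = 1070.05 m.
Head difference: h(P-8) − h(P-12) = 1071.81 − 1070.05 = 1.76 m.
Hydraulic gradient: i = |Δh| / L = 1.76 / 1363.7 = 0.00129.
Flow is from higher to lower head: from P-8 toward P-12, i.e. toward the west.

i ≈ 0.00129; groundwater flows toward the west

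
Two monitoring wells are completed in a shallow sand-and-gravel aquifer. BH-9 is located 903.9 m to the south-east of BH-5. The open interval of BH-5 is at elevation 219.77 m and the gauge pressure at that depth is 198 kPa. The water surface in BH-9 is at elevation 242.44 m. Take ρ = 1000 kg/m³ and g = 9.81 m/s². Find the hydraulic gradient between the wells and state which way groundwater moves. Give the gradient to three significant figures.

Pressure head at BH-5: ψ = P/(ρg) = 198×1000 / (1000 × 9.81) = 20.18 m.
Total head at BH-5: h = z + ψ = 219.77 + 20.18 = 239.95 m.
Total head at BH-9: h = 242.44 m (water level in the piezometer is the total head).
Head difference: h(BH-5) − h(BH-9) = 239.95 − 242.44 = -2.49 m.
Hydraulic gradient: i = |Δh| / L = 2.49 / 903.9 = 0.00275.
Flow is from higher to lower head: from BH-9 toward BH-5, i.e. toward the north-west.

i ≈ 0.00275; groundwater flows toward the north-west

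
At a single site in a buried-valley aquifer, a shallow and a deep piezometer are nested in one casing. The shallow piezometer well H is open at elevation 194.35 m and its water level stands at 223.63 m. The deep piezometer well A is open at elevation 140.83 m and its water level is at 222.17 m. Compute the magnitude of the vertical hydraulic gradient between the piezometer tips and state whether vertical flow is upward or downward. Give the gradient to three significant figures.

Total head at well H: h = 223.63 m (water level in the standpipe).
Total head at well A: h = 222.17 m.
Δh = h(well H) − h(well A) = 223.63 − 222.17 = 1.46 m.
Vertical separation Δz = 194.35 − 140.83 = 53.52 m.
|i_v| = |Δh| / Δz = 1.46 / 53.52 = 0.0273.
Head is higher in the shallow piezometer, so vertical flow is downward (recharge condition).

|i_v| ≈ 0.0273; vertical flow is downward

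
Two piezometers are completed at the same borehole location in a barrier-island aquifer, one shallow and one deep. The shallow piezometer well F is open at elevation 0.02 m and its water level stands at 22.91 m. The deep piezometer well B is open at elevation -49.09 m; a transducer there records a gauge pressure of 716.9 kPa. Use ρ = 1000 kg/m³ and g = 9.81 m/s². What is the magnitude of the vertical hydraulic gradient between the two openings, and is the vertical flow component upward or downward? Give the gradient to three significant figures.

|i_v| ≈ 0.0220; vertical flow is upward

Total head at well F: h = 22.91 m (water level in the standpipe).
Pressure head at well B: ψ = P/(ρg) = 716.9×1000 / (1000 × 9.81) = 73.08 m.
Total head at well B: h = z + ψ = -49.09 + 73.08 = 23.99 m.
Δh = h(well F) − h(well B) = 22.91 − 23.99 = -1.08 m.
Vertical separation Δz = 0.02 − (-49.09) = 49.11 m.
|i_v| = |Δh| / Δz = 1.08 / 49.11 = 0.0220.
Head is higher in the deep piezometer, so vertical flow is upward (discharge condition).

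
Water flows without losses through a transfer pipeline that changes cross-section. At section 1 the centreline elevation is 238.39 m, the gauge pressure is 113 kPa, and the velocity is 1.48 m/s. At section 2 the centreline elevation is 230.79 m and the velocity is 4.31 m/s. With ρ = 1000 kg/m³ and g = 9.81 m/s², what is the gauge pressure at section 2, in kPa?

P₂ ≈ 179 kPa

Pressure head at 1: ψ₁ = P₁/(ρg) = 113×1000 / (1000 × 9.81) = 11.52 m.
Velocity heads: v₁²/2g = 1.48²/19.62 = 0.112 m; v₂²/2g = 4.31²/19.62 = 0.947 m.
Total head H = z₁ + ψ₁ + v₁²/2g = 238.39 + 11.52 + 0.112 = 250.02 m.
ψ₂ = H − z₂ − v₂²/2g = 250.02 − 230.79 − 0.947 = 18.28 m.
P₂ = ρgψ₂ = 1000 × 9.81 × 18.28 ≈ 179 kPa.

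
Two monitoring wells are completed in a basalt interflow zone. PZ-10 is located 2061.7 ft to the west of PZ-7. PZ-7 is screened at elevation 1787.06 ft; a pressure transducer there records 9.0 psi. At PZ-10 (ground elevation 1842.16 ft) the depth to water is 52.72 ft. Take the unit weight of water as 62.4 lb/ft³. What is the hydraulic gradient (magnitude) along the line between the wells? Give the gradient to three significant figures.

i ≈ 0.00892

Pressure head at PZ-7: ψ = 144·P/γ = 144 × 9.0 / 62.4 = 20.77 ft.
Total head at PZ-7: h = z + ψ = 1787.06 + 20.77 = 1807.83 ft.
Total head at PZ-10: h = 1842.16 − 52.72 = 1789.44 ft.
Head difference: h(PZ-7) − h(PZ-10) = 1807.83 − 1789.44 = 18.39 ft.
Hydraulic gradient: i = |Δh| / L = 18.39 / 2061.7 = 0.00892.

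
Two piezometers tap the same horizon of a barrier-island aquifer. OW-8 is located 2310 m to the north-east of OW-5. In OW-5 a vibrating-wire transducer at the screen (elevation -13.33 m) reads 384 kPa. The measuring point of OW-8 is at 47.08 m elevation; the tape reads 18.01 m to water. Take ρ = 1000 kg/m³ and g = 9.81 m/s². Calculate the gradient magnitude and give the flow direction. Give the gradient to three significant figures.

i ≈ 0.00141; groundwater flows toward the south-west

Pressure head at OW-5: ψ = P/(ρg) = 384×1000 / (1000 × 9.81) = 39.14 m.
Total head at OW-5: h = z + ψ = -13.33 + 39.14 = 25.81 m.
Total head at OW-8: h = 47.08 − 18.01 = 29.07 m.
Head difference: h(OW-5) − h(OW-8) = 25.81 − 29.07 = -3.26 m.
Hydraulic gradient: i = |Δh| / L = 3.26 / 2310 = 0.00141.
Flow is from higher to lower head: from OW-8 toward OW-5, i.e. toward the south-west.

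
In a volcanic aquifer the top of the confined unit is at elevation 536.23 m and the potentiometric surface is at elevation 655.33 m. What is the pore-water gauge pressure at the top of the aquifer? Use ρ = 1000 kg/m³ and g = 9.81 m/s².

P ≈ 1170 kPa

Pressure head at the aquifer top: ψ = h − z = 655.33 − 536.23 = 119.10 m.
P = ρgψ = 1000 × 9.81 × 119.10 = 1168371 Pa ≈ 1170 kPa.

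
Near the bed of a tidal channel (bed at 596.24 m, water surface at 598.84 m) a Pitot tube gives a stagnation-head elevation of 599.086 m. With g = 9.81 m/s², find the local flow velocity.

v ≈ 2.20 m/s

Near the bed, under hydrostatic conditions, the piezometric head (z + ψ) equals the free-surface elevation, 598.84 m.
Velocity head = total − piezometric = 599.086 − 598.84 = 0.246 m.
v = √(2g·h_v) = √(2 × 9.81 × 0.246) = 2.20 m/s.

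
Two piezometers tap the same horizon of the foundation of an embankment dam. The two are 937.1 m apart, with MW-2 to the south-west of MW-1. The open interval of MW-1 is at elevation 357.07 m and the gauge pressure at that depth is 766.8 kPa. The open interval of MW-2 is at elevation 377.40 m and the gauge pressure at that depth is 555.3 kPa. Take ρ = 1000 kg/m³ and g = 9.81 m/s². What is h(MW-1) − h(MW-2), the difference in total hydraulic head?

Δh ≈ 1.23 m

Pressure head at MW-1: ψ = P/(ρg) = 766.8×1000 / (1000 × 9.81) = 78.17 m.
Total head at MW-1: h = z + ψ = 357.07 + 78.17 = 435.24 m.
Pressure head at MW-2: ψ = P/(ρg) = 555.3×1000 / (1000 × 9.81) = 56.61 m.
Total head at MW-2: h = z + ψ = 377.40 + 56.61 = 434.01 m.
Head difference: h(MW-1) − h(MW-2) = 435.24 − 434.01 = 1.23 m.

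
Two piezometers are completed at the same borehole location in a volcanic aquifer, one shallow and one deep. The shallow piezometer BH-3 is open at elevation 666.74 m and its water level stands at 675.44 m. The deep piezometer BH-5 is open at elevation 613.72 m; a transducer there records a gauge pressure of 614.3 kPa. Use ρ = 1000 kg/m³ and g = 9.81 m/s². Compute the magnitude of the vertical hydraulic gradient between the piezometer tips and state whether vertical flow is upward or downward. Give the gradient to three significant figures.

|i_v| ≈ 0.0170; vertical flow is upward

Total head at BH-3: h = 675.44 m (water level in the standpipe).
Pressure head at BH-5: ψ = P/(ρg) = 614.3×1000 / (1000 × 9.81) = 62.62 m.
Total head at BH-5: h = z + ψ = 613.72 + 62.62 = 676.34 m.
Δh = h(BH-3) − h(BH-5) = 675.44 − 676.34 = -0.90 m.
Vertical separation Δz = 666.74 − 613.72 = 53.02 m.
|i_v| = |Δh| / Δz = 0.90 / 53.02 = 0.0170.
Head is higher in the deep piezometer, so vertical flow is upward (discharge condition).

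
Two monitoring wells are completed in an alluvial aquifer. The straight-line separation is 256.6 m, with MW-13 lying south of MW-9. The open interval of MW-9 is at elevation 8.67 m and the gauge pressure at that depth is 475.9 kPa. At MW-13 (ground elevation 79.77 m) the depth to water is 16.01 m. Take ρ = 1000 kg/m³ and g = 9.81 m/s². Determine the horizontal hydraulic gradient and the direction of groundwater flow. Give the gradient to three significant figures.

i ≈ 0.0256; groundwater flows toward the north

Pressure head at MW-9: ψ = P/(ρg) = 475.9×1000 / (1000 × 9.81) = 48.51 m.
Total head at MW-9: h = z + ψ = 8.67 + 48.51 = 57.18 m.
Total head at MW-13: h = 79.77 − 16.01 = 63.76 m.
Head difference: h(MW-9) − h(MW-13) = 57.18 − 63.76 = -6.58 m.
Hydraulic gradient: i = |Δh| / L = 6.58 / 256.6 = 0.0256.
Flow is from higher to lower head: from MW-13 toward MW-9, i.e. toward the north.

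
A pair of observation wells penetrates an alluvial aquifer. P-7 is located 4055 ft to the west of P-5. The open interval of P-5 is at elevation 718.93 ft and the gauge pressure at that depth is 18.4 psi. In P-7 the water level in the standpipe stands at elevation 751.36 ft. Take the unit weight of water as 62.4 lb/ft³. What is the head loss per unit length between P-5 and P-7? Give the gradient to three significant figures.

Pressure head at P-5: ψ = 144·P/γ = 144 × 18.4 / 62.4 = 42.46 ft.
Total head at P-5: h = z + ψ = 718.93 + 42.46 = 761.39 ft.
Total head at P-7: h = 751.36 ft (water level in the piezometer is the total head).
Head difference: h(P-5) − h(P-7) = 761.39 − 751.36 = 10.03 ft.
Hydraulic gradient: i = |Δh| / L = 10.03 / 4055 = 0.00247.

i ≈ 0.00247 ft/ft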